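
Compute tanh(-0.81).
-0.6696

tanh(-0.81) = (e^(-0.81) - e^(0.81))/(e^(-0.81) + e^(0.81)) = -0.6696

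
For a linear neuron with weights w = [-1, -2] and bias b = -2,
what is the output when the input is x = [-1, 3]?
y = -7

y = (-1)(-1) + (-2)(3) + -2 = -7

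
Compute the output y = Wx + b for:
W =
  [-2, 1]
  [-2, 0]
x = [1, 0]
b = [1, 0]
y = [-1, -2]

Wx = [-2×1 + 1×0, -2×1 + 0×0]
   = [-2, -2]
y = Wx + b = [-2 + 1, -2 + 0] = [-1, -2]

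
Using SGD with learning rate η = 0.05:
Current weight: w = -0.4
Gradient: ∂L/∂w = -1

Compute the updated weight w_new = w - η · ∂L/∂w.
w_new = -0.35

w_new = w - η·∂L/∂w = -0.4 - 0.05×(-1) = -0.4 - (-0.05) = -0.35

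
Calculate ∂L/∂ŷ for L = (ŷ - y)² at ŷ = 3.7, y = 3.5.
∂L/∂ŷ = 0.4

∂L/∂ŷ = 2(ŷ - y) = 2(3.7 - 3.5) = 2(0.2) = 0.4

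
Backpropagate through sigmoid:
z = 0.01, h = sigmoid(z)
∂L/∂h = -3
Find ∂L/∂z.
∂L/∂z = -0.75

σ(0.01) = 0.5025
σ'(0.01) = σ(0.01)(1 - σ(0.01)) = 0.5025 × 0.4975 = 0.25
∂L/∂z = ∂L/∂h · σ'(z) = -3 × 0.25 = -0.75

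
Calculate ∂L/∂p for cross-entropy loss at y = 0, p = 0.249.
∂L/∂p = 1.332

∂L/∂p = -y/p + (1-y)/(1-p) = 0 + 1/0.751 = 1.332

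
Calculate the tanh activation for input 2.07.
0.9687

tanh(2.07) = (e^(2.07) - e^(-2.07))/(e^(2.07) + e^(-2.07)) = 0.9687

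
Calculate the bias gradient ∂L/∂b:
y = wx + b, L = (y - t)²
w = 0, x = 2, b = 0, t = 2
∂L/∂b = -4

y = wx + b = (0)(2) + 0 = 0
∂L/∂y = 2(y - t) = 2(0 - 2) = -4
∂y/∂b = 1
∂L/∂b = ∂L/∂y · ∂y/∂b = -4 × 1 = -4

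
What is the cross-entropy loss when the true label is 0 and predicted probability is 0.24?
L = 0.2744

L = -0·log(0.24) - 1·log(0.76) = -log(0.76) = 0.2744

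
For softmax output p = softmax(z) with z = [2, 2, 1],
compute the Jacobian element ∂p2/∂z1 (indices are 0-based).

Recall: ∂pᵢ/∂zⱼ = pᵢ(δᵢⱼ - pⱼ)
∂p2/∂z1 = -0.06561

p = softmax(z) = [0.4223, 0.4223, 0.1554]
p2 = 0.1554, p1 = 0.4223

∂p2/∂z1 = -p2 × p1 = -0.1554 × 0.4223 = -0.06561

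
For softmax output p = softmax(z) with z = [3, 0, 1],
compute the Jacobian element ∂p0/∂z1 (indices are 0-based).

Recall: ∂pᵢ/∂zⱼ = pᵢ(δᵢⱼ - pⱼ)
∂p0/∂z1 = -0.03545

p = softmax(z) = [0.8438, 0.04201, 0.1142]
p0 = 0.8438, p1 = 0.04201

∂p0/∂z1 = -p0 × p1 = -0.8438 × 0.04201 = -0.03545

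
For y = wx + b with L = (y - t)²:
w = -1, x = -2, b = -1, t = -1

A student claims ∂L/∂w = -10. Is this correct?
Incorrect

y = (-1)(-2) + -1 = 1
∂L/∂y = 2(y - t) = 2(1 - -1) = 4
∂y/∂w = x = -2
∂L/∂w = 4 × -2 = -8

Claimed value: -10
Incorrect: The correct gradient is -8.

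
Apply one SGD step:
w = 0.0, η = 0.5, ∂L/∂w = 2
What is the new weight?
w_new = -1

w_new = w - η·∂L/∂w = 0.0 - 0.5×(2) = 0.0 - (1) = -1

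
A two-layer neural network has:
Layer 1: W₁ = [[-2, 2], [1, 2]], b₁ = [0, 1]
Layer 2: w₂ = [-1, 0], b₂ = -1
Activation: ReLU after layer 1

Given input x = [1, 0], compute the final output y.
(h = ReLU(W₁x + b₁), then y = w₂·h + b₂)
y = -1

Layer 1 pre-activation: z₁ = [-2, 2]
After ReLU: h = [0, 2]
Layer 2 output: y = -1×0 + 0×2 + -1 = -1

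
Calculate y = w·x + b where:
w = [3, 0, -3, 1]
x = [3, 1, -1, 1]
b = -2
y = 11

y = (3)(3) + (0)(1) + (-3)(-1) + (1)(1) + -2 = 11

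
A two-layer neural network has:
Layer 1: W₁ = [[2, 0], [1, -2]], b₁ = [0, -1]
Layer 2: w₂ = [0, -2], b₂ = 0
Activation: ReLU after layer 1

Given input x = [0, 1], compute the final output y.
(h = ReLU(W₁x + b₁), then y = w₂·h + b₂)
y = 0

Layer 1 pre-activation: z₁ = [0, -3]
After ReLU: h = [0, 0]
Layer 2 output: y = 0×0 + -2×0 + 0 = 0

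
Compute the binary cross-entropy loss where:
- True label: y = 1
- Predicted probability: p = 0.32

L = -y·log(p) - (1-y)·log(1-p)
L = 1.139

L = -1·log(0.32) - 0·log(0.68) = -log(0.32) = 1.139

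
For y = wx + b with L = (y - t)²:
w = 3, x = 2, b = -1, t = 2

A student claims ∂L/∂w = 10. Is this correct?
Incorrect

y = (3)(2) + -1 = 5
∂L/∂y = 2(y - t) = 2(5 - 2) = 6
∂y/∂w = x = 2
∂L/∂w = 6 × 2 = 12

Claimed value: 10
Incorrect: The correct gradient is 12.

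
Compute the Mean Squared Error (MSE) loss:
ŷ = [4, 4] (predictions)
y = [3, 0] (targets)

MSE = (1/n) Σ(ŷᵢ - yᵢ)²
MSE = 8.5

MSE = (1/2)((4-3)² + (4-0)²) = (1/2)(1 + 16) = 8.5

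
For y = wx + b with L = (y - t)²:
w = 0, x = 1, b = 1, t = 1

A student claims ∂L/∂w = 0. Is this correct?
Correct

y = (0)(1) + 1 = 1
∂L/∂y = 2(y - t) = 2(1 - 1) = 0
∂y/∂w = x = 1
∂L/∂w = 0 × 1 = 0

Claimed value: 0
Correct: The correct gradient is 0.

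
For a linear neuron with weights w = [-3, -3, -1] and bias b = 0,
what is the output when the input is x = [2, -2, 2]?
y = -2

y = (-3)(2) + (-3)(-2) + (-1)(2) + 0 = -2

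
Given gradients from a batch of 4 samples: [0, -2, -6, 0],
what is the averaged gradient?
Average gradient = -2

Average = (1/4)(0 + -2 + -6 + 0) = -8/4 = -2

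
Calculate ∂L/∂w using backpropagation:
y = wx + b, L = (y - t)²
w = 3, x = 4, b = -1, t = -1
∂L/∂w = 96

y = wx + b = (3)(4) + -1 = 11
∂L/∂y = 2(y - t) = 2(11 - -1) = 24
∂y/∂w = x = 4
∂L/∂w = ∂L/∂y · ∂y/∂w = 24 × 4 = 96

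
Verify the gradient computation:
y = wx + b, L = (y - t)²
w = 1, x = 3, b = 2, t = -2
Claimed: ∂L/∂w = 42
Correct

y = (1)(3) + 2 = 5
∂L/∂y = 2(y - t) = 2(5 - -2) = 14
∂y/∂w = x = 3
∂L/∂w = 14 × 3 = 42

Claimed value: 42
Correct: The correct gradient is 42.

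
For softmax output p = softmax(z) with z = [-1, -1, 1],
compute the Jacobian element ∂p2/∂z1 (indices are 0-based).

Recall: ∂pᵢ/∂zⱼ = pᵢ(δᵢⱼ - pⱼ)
∂p2/∂z1 = -0.08382

p = softmax(z) = [0.1065, 0.1065, 0.787]
p2 = 0.787, p1 = 0.1065

∂p2/∂z1 = -p2 × p1 = -0.787 × 0.1065 = -0.08382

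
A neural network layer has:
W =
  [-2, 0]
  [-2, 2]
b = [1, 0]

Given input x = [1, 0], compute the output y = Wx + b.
y = [-1, -2]

Wx = [-2×1 + 0×0, -2×1 + 2×0]
   = [-2, -2]
y = Wx + b = [-2 + 1, -2 + 0] = [-1, -2]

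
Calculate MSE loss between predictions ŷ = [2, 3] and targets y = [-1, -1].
MSE = 12.5

MSE = (1/2)((2--1)² + (3--1)²) = (1/2)(9 + 16) = 12.5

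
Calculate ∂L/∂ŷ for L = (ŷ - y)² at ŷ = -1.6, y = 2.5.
∂L/∂ŷ = -8.2

∂L/∂ŷ = 2(ŷ - y) = 2(-1.6 - 2.5) = 2(-4.1) = -8.2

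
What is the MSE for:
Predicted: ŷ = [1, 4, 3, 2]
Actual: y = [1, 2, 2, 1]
MSE = 1.5

MSE = (1/4)((1-1)² + (4-2)² + (3-2)² + (2-1)²) = (1/4)(0 + 4 + 1 + 1) = 1.5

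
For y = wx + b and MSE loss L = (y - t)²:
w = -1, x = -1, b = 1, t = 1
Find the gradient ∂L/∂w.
∂L/∂w = -2

y = wx + b = (-1)(-1) + 1 = 2
∂L/∂y = 2(y - t) = 2(2 - 1) = 2
∂y/∂w = x = -1
∂L/∂w = ∂L/∂y · ∂y/∂w = 2 × -1 = -2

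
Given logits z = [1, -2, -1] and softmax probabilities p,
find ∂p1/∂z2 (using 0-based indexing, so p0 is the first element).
∂p1/∂z2 = -0.004797

p = softmax(z) = [0.8438, 0.04201, 0.1142]
p1 = 0.04201, p2 = 0.1142

∂p1/∂z2 = -p1 × p2 = -0.04201 × 0.1142 = -0.004797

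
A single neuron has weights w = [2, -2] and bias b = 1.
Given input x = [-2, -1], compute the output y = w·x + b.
y = -1

y = (2)(-2) + (-2)(-1) + 1 = -1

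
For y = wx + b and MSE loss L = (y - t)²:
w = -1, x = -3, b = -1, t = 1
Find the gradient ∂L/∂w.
∂L/∂w = -6

y = wx + b = (-1)(-3) + -1 = 2
∂L/∂y = 2(y - t) = 2(2 - 1) = 2
∂y/∂w = x = -3
∂L/∂w = ∂L/∂y · ∂y/∂w = 2 × -3 = -6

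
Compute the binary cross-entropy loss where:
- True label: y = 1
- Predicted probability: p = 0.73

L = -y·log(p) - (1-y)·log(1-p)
L = 0.3147

L = -1·log(0.73) - 0·log(0.27) = -log(0.73) = 0.3147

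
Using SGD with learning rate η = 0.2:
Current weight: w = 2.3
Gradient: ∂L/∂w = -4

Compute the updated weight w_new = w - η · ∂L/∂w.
w_new = 3.1

w_new = w - η·∂L/∂w = 2.3 - 0.2×(-4) = 2.3 - (-0.8) = 3.1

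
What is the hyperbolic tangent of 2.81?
0.9928

tanh(2.81) = (e^(2.81) - e^(-2.81))/(e^(2.81) + e^(-2.81)) = 0.9928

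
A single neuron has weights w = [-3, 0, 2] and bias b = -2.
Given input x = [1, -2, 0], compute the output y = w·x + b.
y = -5

y = (-3)(1) + (0)(-2) + (2)(0) + -2 = -5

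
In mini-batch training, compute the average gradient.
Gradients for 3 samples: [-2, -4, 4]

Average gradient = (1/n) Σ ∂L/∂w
Average gradient = -0.6667

Average = (1/3)(-2 + -4 + 4) = -2/3 = -0.6667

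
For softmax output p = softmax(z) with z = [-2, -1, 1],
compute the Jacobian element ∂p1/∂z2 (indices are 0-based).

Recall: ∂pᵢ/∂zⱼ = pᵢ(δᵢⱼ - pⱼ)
∂p1/∂z2 = -0.09636

p = softmax(z) = [0.04201, 0.1142, 0.8438]
p1 = 0.1142, p2 = 0.8438

∂p1/∂z2 = -p1 × p2 = -0.1142 × 0.8438 = -0.09636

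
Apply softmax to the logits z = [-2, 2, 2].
p = [0.0091, 0.4955, 0.4955]

exp(z) = [0.1353, 7.389, 7.389]
Sum = 14.91
p = [0.0091, 0.4955, 0.4955]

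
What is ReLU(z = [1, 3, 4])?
h = [1, 3, 4]

ReLU applied element-wise: max(0,1)=1, max(0,3)=3, max(0,4)=4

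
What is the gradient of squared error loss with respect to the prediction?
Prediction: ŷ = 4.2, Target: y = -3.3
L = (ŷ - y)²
∂L/∂ŷ = 15.0

∂L/∂ŷ = 2(ŷ - y) = 2(4.2 - -3.3) = 2(7.5) = 15.0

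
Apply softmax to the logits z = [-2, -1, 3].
p = [0.0066, 0.0179, 0.9756]

exp(z) = [0.1353, 0.3679, 20.09]
Sum = 20.59
p = [0.0066, 0.0179, 0.9756]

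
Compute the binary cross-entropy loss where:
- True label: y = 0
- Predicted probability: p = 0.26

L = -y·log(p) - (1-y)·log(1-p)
L = 0.3011

L = -0·log(0.26) - 1·log(0.74) = -log(0.74) = 0.3011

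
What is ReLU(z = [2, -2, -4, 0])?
h = [2, 0, 0, 0]

ReLU applied element-wise: max(0,2)=2, max(0,-2)=0, max(0,-4)=0, max(0,0)=0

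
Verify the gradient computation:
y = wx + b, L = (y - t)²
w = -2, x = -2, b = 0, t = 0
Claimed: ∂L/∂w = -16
Correct

y = (-2)(-2) + 0 = 4
∂L/∂y = 2(y - t) = 2(4 - 0) = 8
∂y/∂w = x = -2
∂L/∂w = 8 × -2 = -16

Claimed value: -16
Correct: The correct gradient is -16.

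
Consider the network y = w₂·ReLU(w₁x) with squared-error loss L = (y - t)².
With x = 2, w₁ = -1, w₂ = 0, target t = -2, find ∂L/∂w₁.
∂L/∂w₁ = 0

Forward pass:
z = w₁x = -1×2 = -2
h = ReLU(-2) = 0
y = w₂h = 0×0 = 0

Backward pass:
∂L/∂y = 2(y - t) = 2(0 - -2) = 4
∂y/∂h = w₂ = 0
∂h/∂z = 0 (ReLU derivative)
∂z/∂w₁ = x = 2

∂L/∂w₁ = 4 × 0 × 0 × 2 = 0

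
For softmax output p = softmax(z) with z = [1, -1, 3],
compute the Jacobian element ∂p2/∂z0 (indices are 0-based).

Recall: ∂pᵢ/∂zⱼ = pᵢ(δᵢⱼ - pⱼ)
∂p2/∂z0 = -0.1017

p = softmax(z) = [0.1173, 0.01588, 0.8668]
p2 = 0.8668, p0 = 0.1173

∂p2/∂z0 = -p2 × p0 = -0.8668 × 0.1173 = -0.1017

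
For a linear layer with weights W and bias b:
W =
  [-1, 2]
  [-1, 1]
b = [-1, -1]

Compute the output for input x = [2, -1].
y = [-5, -4]

Wx = [-1×2 + 2×-1, -1×2 + 1×-1]
   = [-4, -3]
y = Wx + b = [-4 + -1, -3 + -1] = [-5, -4]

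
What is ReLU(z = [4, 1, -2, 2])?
h = [4, 1, 0, 2]

ReLU applied element-wise: max(0,4)=4, max(0,1)=1, max(0,-2)=0, max(0,2)=2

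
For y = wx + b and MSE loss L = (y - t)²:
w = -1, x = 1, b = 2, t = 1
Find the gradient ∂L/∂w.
∂L/∂w = 0

y = wx + b = (-1)(1) + 2 = 1
∂L/∂y = 2(y - t) = 2(1 - 1) = 0
∂y/∂w = x = 1
∂L/∂w = ∂L/∂y · ∂y/∂w = 0 × 1 = 0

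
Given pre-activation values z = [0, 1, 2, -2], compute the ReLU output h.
h = [0, 1, 2, 0]

ReLU applied element-wise: max(0,0)=0, max(0,1)=1, max(0,2)=2, max(0,-2)=0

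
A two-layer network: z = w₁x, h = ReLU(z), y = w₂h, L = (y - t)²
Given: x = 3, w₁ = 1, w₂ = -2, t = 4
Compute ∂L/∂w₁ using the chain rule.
∂L/∂w₁ = 120

Forward pass:
z = w₁x = 1×3 = 3
h = ReLU(3) = 3
y = w₂h = -2×3 = -6

Backward pass:
∂L/∂y = 2(y - t) = 2(-6 - 4) = -20
∂y/∂h = w₂ = -2
∂h/∂z = 1 (ReLU derivative)
∂z/∂w₁ = x = 3

∂L/∂w₁ = -20 × -2 × 1 × 3 = 120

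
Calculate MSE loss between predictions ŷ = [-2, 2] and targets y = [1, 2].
MSE = 4.5

MSE = (1/2)((-2-1)² + (2-2)²) = (1/2)(9 + 0) = 4.5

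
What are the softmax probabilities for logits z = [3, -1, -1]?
p = [0.9647, 0.0177, 0.0177]

exp(z) = [20.09, 0.3679, 0.3679]
Sum = 20.82
p = [0.9647, 0.0177, 0.0177]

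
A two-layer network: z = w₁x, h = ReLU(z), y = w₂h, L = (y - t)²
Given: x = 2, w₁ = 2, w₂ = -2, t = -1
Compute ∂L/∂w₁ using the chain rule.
∂L/∂w₁ = 56

Forward pass:
z = w₁x = 2×2 = 4
h = ReLU(4) = 4
y = w₂h = -2×4 = -8

Backward pass:
∂L/∂y = 2(y - t) = 2(-8 - -1) = -14
∂y/∂h = w₂ = -2
∂h/∂z = 1 (ReLU derivative)
∂z/∂w₁ = x = 2

∂L/∂w₁ = -14 × -2 × 1 × 2 = 56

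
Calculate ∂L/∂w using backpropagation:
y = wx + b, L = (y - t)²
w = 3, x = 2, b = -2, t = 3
∂L/∂w = 4

y = wx + b = (3)(2) + -2 = 4
∂L/∂y = 2(y - t) = 2(4 - 3) = 2
∂y/∂w = x = 2
∂L/∂w = ∂L/∂y · ∂y/∂w = 2 × 2 = 4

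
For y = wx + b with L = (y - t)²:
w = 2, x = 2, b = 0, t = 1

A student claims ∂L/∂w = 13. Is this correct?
Incorrect

y = (2)(2) + 0 = 4
∂L/∂y = 2(y - t) = 2(4 - 1) = 6
∂y/∂w = x = 2
∂L/∂w = 6 × 2 = 12

Claimed value: 13
Incorrect: The correct gradient is 12.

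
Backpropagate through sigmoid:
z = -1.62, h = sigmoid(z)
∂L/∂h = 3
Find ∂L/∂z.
∂L/∂z = 0.4137

σ(-1.62) = 0.1652
σ'(-1.62) = σ(-1.62)(1 - σ(-1.62)) = 0.1652 × 0.8348 = 0.1379
∂L/∂z = ∂L/∂h · σ'(z) = 3 × 0.1379 = 0.4137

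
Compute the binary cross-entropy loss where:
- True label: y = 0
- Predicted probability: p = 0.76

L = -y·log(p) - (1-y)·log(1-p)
L = 1.427

L = -0·log(0.76) - 1·log(0.24) = -log(0.24) = 1.427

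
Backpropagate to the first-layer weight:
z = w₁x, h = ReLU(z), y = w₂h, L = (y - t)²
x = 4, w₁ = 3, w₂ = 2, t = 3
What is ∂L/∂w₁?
∂L/∂w₁ = 336

Forward pass:
z = w₁x = 3×4 = 12
h = ReLU(12) = 12
y = w₂h = 2×12 = 24

Backward pass:
∂L/∂y = 2(y - t) = 2(24 - 3) = 42
∂y/∂h = w₂ = 2
∂h/∂z = 1 (ReLU derivative)
∂z/∂w₁ = x = 4

∂L/∂w₁ = 42 × 2 × 1 × 4 = 336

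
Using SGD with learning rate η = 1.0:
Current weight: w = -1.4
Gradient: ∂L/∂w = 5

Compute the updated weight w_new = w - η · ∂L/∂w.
w_new = -6.4

w_new = w - η·∂L/∂w = -1.4 - 1.0×(5) = -1.4 - (5) = -6.4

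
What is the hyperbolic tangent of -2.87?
-0.9936

tanh(-2.87) = (e^(-2.87) - e^(2.87))/(e^(-2.87) + e^(2.87)) = -0.9936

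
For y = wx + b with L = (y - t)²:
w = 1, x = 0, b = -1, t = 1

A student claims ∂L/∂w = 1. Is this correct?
Incorrect

y = (1)(0) + -1 = -1
∂L/∂y = 2(y - t) = 2(-1 - 1) = -4
∂y/∂w = x = 0
∂L/∂w = -4 × 0 = 0

Claimed value: 1
Incorrect: The correct gradient is 0.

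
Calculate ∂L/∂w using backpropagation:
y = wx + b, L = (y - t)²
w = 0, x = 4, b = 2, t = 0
∂L/∂w = 16

y = wx + b = (0)(4) + 2 = 2
∂L/∂y = 2(y - t) = 2(2 - 0) = 4
∂y/∂w = x = 4
∂L/∂w = ∂L/∂y · ∂y/∂w = 4 × 4 = 16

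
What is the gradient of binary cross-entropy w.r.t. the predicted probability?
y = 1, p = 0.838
∂L/∂p = -1.193

∂L/∂p = -y/p + (1-y)/(1-p) = -1/0.838 + 0 = -1.193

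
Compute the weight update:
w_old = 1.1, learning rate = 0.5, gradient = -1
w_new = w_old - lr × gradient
w_new = 1.6

w_new = w - η·∂L/∂w = 1.1 - 0.5×(-1) = 1.1 - (-0.5) = 1.6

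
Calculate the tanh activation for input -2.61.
-0.9892

tanh(-2.61) = (e^(-2.61) - e^(2.61))/(e^(-2.61) + e^(2.61)) = -0.9892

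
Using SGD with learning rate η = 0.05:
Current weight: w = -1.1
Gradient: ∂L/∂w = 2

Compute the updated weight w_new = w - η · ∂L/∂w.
w_new = -1.2

w_new = w - η·∂L/∂w = -1.1 - 0.05×(2) = -1.1 - (0.1) = -1.2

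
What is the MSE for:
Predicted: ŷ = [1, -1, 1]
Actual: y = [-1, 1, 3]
MSE = 4

MSE = (1/3)((1--1)² + (-1-1)² + (1-3)²) = (1/3)(4 + 4 + 4) = 4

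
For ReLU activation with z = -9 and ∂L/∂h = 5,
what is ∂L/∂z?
∂L/∂z = 0

h = ReLU(-9) = 0
Since z < 0: ∂h/∂z = 0
∂L/∂z = ∂L/∂h · ∂h/∂z = 5 × 0 = 0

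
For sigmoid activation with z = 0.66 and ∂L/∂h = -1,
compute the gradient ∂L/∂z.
∂L/∂z = -0.2246

σ(0.66) = 0.6593
σ'(0.66) = σ(0.66)(1 - σ(0.66)) = 0.6593 × 0.3407 = 0.2246
∂L/∂z = ∂L/∂h · σ'(z) = -1 × 0.2246 = -0.2246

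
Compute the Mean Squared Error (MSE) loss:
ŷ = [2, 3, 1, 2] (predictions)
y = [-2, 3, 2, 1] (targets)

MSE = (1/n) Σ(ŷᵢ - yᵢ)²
MSE = 4.5

MSE = (1/4)((2--2)² + (3-3)² + (1-2)² + (2-1)²) = (1/4)(16 + 0 + 1 + 1) = 4.5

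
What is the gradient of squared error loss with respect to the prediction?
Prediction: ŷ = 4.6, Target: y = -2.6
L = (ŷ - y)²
∂L/∂ŷ = 14.4

∂L/∂ŷ = 2(ŷ - y) = 2(4.6 - -2.6) = 2(7.2) = 14.4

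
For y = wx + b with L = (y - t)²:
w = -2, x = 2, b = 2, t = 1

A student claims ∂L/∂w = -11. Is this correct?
Incorrect

y = (-2)(2) + 2 = -2
∂L/∂y = 2(y - t) = 2(-2 - 1) = -6
∂y/∂w = x = 2
∂L/∂w = -6 × 2 = -12

Claimed value: -11
Incorrect: The correct gradient is -12.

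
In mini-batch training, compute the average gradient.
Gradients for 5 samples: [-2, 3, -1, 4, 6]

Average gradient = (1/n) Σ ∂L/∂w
Average gradient = 2

Average = (1/5)(-2 + 3 + -1 + 4 + 6) = 10/5 = 2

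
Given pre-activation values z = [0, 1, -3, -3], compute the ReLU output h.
h = [0, 1, 0, 0]

ReLU applied element-wise: max(0,0)=0, max(0,1)=1, max(0,-3)=0, max(0,-3)=0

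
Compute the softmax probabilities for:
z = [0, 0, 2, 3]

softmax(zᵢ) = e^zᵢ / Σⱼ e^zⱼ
p = [0.0339, 0.0339, 0.2507, 0.6815]

exp(z) = [1, 1, 7.389, 20.09]
Sum = 29.47
p = [0.0339, 0.0339, 0.2507, 0.6815]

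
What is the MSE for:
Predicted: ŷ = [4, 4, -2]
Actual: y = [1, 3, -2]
MSE = 3.333

MSE = (1/3)((4-1)² + (4-3)² + (-2--2)²) = (1/3)(9 + 1 + 0) = 3.333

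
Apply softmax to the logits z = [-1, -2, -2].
p = [0.5761, 0.2119, 0.2119]

exp(z) = [0.3679, 0.1353, 0.1353]
Sum = 0.6386
p = [0.5761, 0.2119, 0.2119]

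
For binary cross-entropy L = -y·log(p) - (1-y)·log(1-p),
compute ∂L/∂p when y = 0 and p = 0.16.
∂L/∂p = 1.19

∂L/∂p = -y/p + (1-y)/(1-p) = 0 + 1/0.84 = 1.19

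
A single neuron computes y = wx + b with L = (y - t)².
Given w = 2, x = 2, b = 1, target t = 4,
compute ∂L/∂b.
∂L/∂b = 2

y = wx + b = (2)(2) + 1 = 5
∂L/∂y = 2(y - t) = 2(5 - 4) = 2
∂y/∂b = 1
∂L/∂b = ∂L/∂y · ∂y/∂b = 2 × 1 = 2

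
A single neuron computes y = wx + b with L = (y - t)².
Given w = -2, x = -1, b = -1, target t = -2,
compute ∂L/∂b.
∂L/∂b = 6

y = wx + b = (-2)(-1) + -1 = 1
∂L/∂y = 2(y - t) = 2(1 - -2) = 6
∂y/∂b = 1
∂L/∂b = ∂L/∂y · ∂y/∂b = 6 × 1 = 6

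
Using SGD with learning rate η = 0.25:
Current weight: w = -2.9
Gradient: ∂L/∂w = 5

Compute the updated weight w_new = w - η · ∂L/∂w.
w_new = -4.15

w_new = w - η·∂L/∂w = -2.9 - 0.25×(5) = -2.9 - (1.25) = -4.15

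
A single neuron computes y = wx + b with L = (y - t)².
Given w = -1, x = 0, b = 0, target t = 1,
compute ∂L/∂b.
∂L/∂b = -2

y = wx + b = (-1)(0) + 0 = 0
∂L/∂y = 2(y - t) = 2(0 - 1) = -2
∂y/∂b = 1
∂L/∂b = ∂L/∂y · ∂y/∂b = -2 × 1 = -2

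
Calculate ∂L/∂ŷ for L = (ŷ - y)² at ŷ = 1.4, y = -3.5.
∂L/∂ŷ = 9.8

∂L/∂ŷ = 2(ŷ - y) = 2(1.4 - -3.5) = 2(4.9) = 9.8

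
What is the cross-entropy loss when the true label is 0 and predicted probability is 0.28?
L = 0.3285

L = -0·log(0.28) - 1·log(0.72) = -log(0.72) = 0.3285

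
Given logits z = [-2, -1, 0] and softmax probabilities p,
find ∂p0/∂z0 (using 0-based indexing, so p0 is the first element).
∂p0/∂z0 = 0.08193

p = softmax(z) = [0.09003, 0.2447, 0.6652]
p0 = 0.09003

∂p0/∂z0 = p0(1 - p0) = 0.09003 × (1 - 0.09003) = 0.08193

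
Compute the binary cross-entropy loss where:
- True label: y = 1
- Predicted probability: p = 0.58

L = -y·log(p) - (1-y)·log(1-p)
L = 0.5447

L = -1·log(0.58) - 0·log(0.42) = -log(0.58) = 0.5447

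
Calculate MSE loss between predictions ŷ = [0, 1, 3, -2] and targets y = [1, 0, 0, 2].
MSE = 6.75

MSE = (1/4)((0-1)² + (1-0)² + (3-0)² + (-2-2)²) = (1/4)(1 + 1 + 9 + 16) = 6.75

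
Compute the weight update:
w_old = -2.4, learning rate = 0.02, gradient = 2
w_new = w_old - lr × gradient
w_new = -2.44

w_new = w - η·∂L/∂w = -2.4 - 0.02×(2) = -2.4 - (0.04) = -2.44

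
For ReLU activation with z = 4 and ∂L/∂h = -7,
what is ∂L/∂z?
∂L/∂z = -7

h = ReLU(4) = 4
Since z > 0: ∂h/∂z = 1
∂L/∂z = ∂L/∂h · ∂h/∂z = -7 × 1 = -7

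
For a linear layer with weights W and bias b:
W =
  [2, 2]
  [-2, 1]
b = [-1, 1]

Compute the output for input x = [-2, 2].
y = [-1, 7]

Wx = [2×-2 + 2×2, -2×-2 + 1×2]
   = [0, 6]
y = Wx + b = [0 + -1, 6 + 1] = [-1, 7]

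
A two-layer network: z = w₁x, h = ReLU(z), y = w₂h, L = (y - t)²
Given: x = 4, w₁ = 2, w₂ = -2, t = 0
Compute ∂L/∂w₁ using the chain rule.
∂L/∂w₁ = 256

Forward pass:
z = w₁x = 2×4 = 8
h = ReLU(8) = 8
y = w₂h = -2×8 = -16

Backward pass:
∂L/∂y = 2(y - t) = 2(-16 - 0) = -32
∂y/∂h = w₂ = -2
∂h/∂z = 1 (ReLU derivative)
∂z/∂w₁ = x = 4

∂L/∂w₁ = -32 × -2 × 1 × 4 = 256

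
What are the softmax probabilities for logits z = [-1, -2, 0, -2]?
p = [0.2245, 0.0826, 0.6103, 0.0826]

exp(z) = [0.3679, 0.1353, 1, 0.1353]
Sum = 1.639
p = [0.2245, 0.0826, 0.6103, 0.0826]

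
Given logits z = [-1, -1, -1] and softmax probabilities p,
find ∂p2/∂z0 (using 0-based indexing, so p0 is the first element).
∂p2/∂z0 = -0.1111

p = softmax(z) = [0.3333, 0.3333, 0.3333]
p2 = 0.3333, p0 = 0.3333

∂p2/∂z0 = -p2 × p0 = -0.3333 × 0.3333 = -0.1111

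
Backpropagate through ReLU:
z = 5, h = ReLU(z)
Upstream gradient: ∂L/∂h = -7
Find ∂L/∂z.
∂L/∂z = -7

h = ReLU(5) = 5
Since z > 0: ∂h/∂z = 1
∂L/∂z = ∂L/∂h · ∂h/∂z = -7 × 1 = -7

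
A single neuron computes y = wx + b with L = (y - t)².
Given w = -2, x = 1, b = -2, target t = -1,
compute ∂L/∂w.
∂L/∂w = -6

y = wx + b = (-2)(1) + -2 = -4
∂L/∂y = 2(y - t) = 2(-4 - -1) = -6
∂y/∂w = x = 1
∂L/∂w = ∂L/∂y · ∂y/∂w = -6 × 1 = -6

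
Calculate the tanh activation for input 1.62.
0.9246

tanh(1.62) = (e^(1.62) - e^(-1.62))/(e^(1.62) + e^(-1.62)) = 0.9246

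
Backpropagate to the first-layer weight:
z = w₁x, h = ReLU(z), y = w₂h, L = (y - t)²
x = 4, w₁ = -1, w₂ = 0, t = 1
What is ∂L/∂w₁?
∂L/∂w₁ = 0

Forward pass:
z = w₁x = -1×4 = -4
h = ReLU(-4) = 0
y = w₂h = 0×0 = 0

Backward pass:
∂L/∂y = 2(y - t) = 2(0 - 1) = -2
∂y/∂h = w₂ = 0
∂h/∂z = 0 (ReLU derivative)
∂z/∂w₁ = x = 4

∂L/∂w₁ = -2 × 0 × 0 × 4 = 0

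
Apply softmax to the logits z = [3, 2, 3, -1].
p = [0.4191, 0.1542, 0.4191, 0.0077]

exp(z) = [20.09, 7.389, 20.09, 0.3679]
Sum = 47.93
p = [0.4191, 0.1542, 0.4191, 0.0077]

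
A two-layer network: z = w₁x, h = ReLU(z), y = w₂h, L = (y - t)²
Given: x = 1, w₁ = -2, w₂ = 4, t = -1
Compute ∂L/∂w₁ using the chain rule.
∂L/∂w₁ = 0

Forward pass:
z = w₁x = -2×1 = -2
h = ReLU(-2) = 0
y = w₂h = 4×0 = 0

Backward pass:
∂L/∂y = 2(y - t) = 2(0 - -1) = 2
∂y/∂h = w₂ = 4
∂h/∂z = 0 (ReLU derivative)
∂z/∂w₁ = x = 1

∂L/∂w₁ = 2 × 4 × 0 × 1 = 0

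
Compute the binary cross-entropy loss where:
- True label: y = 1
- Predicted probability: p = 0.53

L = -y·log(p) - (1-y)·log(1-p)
L = 0.6349

L = -1·log(0.53) - 0·log(0.47) = -log(0.53) = 0.6349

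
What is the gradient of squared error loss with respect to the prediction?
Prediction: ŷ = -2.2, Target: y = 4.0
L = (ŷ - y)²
∂L/∂ŷ = -12.4

∂L/∂ŷ = 2(ŷ - y) = 2(-2.2 - 4.0) = 2(-6.2) = -12.4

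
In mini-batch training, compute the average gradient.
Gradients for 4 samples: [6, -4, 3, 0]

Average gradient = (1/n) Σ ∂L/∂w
Average gradient = 1.25

Average = (1/4)(6 + -4 + 3 + 0) = 5/4 = 1.25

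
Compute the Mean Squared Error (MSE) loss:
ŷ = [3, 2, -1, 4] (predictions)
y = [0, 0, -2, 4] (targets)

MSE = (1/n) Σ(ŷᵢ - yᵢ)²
MSE = 3.5

MSE = (1/4)((3-0)² + (2-0)² + (-1--2)² + (4-4)²) = (1/4)(9 + 4 + 1 + 0) = 3.5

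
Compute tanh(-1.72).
-0.9379

tanh(-1.72) = (e^(-1.72) - e^(1.72))/(e^(-1.72) + e^(1.72)) = -0.9379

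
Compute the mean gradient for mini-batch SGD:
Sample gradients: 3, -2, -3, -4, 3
Average gradient = -0.6

Average = (1/5)(3 + -2 + -3 + -4 + 3) = -3/5 = -0.6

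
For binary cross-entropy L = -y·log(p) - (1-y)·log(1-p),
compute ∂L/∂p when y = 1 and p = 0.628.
∂L/∂p = -1.592

∂L/∂p = -y/p + (1-y)/(1-p) = -1/0.628 + 0 = -1.592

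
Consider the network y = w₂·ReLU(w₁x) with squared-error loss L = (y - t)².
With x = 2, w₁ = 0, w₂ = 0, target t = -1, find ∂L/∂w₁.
∂L/∂w₁ = 0

Forward pass:
z = w₁x = 0×2 = 0
h = ReLU(0) = 0
y = w₂h = 0×0 = 0

Backward pass:
∂L/∂y = 2(y - t) = 2(0 - -1) = 2
∂y/∂h = w₂ = 0
∂h/∂z = 0 (ReLU derivative)
∂z/∂w₁ = x = 2

∂L/∂w₁ = 2 × 0 × 0 × 2 = 0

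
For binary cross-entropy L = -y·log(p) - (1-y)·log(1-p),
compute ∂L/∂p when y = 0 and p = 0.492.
∂L/∂p = 1.969

∂L/∂p = -y/p + (1-y)/(1-p) = 0 + 1/0.508 = 1.969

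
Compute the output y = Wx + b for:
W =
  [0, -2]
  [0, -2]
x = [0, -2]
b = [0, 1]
y = [4, 5]

Wx = [0×0 + -2×-2, 0×0 + -2×-2]
   = [4, 4]
y = Wx + b = [4 + 0, 4 + 1] = [4, 5]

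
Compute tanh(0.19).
0.1877

tanh(0.19) = (e^(0.19) - e^(-0.19))/(e^(0.19) + e^(-0.19)) = 0.1877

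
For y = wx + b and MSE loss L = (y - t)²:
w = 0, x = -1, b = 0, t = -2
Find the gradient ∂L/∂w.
∂L/∂w = -4

y = wx + b = (0)(-1) + 0 = 0
∂L/∂y = 2(y - t) = 2(0 - -2) = 4
∂y/∂w = x = -1
∂L/∂w = ∂L/∂y · ∂y/∂w = 4 × -1 = -4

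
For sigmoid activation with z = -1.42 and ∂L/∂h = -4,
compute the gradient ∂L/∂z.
∂L/∂z = -0.6271

σ(-1.42) = 0.1947
σ'(-1.42) = σ(-1.42)(1 - σ(-1.42)) = 0.1947 × 0.8053 = 0.1568
∂L/∂z = ∂L/∂h · σ'(z) = -4 × 0.1568 = -0.6271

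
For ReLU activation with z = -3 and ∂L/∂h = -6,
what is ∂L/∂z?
∂L/∂z = 0

h = ReLU(-3) = 0
Since z < 0: ∂h/∂z = 0
∂L/∂z = ∂L/∂h · ∂h/∂z = -6 × 0 = 0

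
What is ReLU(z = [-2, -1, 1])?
h = [0, 0, 1]

ReLU applied element-wise: max(0,-2)=0, max(0,-1)=0, max(0,1)=1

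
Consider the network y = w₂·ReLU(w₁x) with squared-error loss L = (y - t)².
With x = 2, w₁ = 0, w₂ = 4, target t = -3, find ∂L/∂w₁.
∂L/∂w₁ = 0

Forward pass:
z = w₁x = 0×2 = 0
h = ReLU(0) = 0
y = w₂h = 4×0 = 0

Backward pass:
∂L/∂y = 2(y - t) = 2(0 - -3) = 6
∂y/∂h = w₂ = 4
∂h/∂z = 0 (ReLU derivative)
∂z/∂w₁ = x = 2

∂L/∂w₁ = 6 × 4 × 0 × 2 = 0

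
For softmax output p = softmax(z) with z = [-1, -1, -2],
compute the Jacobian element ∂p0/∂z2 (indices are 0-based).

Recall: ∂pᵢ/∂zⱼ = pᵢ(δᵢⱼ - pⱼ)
∂p0/∂z2 = -0.06561

p = softmax(z) = [0.4223, 0.4223, 0.1554]
p0 = 0.4223, p2 = 0.1554

∂p0/∂z2 = -p0 × p2 = -0.4223 × 0.1554 = -0.06561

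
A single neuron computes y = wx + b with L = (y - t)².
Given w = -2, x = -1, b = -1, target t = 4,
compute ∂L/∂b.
∂L/∂b = -6

y = wx + b = (-2)(-1) + -1 = 1
∂L/∂y = 2(y - t) = 2(1 - 4) = -6
∂y/∂b = 1
∂L/∂b = ∂L/∂y · ∂y/∂b = -6 × 1 = -6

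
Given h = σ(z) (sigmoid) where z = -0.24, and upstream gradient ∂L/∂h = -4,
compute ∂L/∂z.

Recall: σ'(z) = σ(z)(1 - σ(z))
∂L/∂z = -0.9857

σ(-0.24) = 0.4403
σ'(-0.24) = σ(-0.24)(1 - σ(-0.24)) = 0.4403 × 0.5597 = 0.2464
∂L/∂z = ∂L/∂h · σ'(z) = -4 × 0.2464 = -0.9857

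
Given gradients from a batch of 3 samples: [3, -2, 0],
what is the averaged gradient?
Average gradient = 0.3333

Average = (1/3)(3 + -2 + 0) = 1/3 = 0.3333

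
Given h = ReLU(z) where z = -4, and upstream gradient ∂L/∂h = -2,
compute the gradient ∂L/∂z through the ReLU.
∂L/∂z = 0

h = ReLU(-4) = 0
Since z < 0: ∂h/∂z = 0
∂L/∂z = ∂L/∂h · ∂h/∂z = -2 × 0 = 0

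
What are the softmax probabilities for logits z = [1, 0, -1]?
p = [0.6652, 0.2447, 0.09]

exp(z) = [2.718, 1, 0.3679]
Sum = 4.086
p = [0.6652, 0.2447, 0.09]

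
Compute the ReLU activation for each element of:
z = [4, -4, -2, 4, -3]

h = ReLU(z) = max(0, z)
h = [4, 0, 0, 4, 0]

ReLU applied element-wise: max(0,4)=4, max(0,-4)=0, max(0,-2)=0, max(0,4)=4, max(0,-3)=0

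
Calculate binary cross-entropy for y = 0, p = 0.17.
L = 0.1863

L = -0·log(0.17) - 1·log(0.83) = -log(0.83) = 0.1863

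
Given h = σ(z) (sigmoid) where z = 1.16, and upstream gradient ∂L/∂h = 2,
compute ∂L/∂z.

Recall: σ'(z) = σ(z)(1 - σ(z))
∂L/∂z = 0.3634

σ(1.16) = 0.7613
σ'(1.16) = σ(1.16)(1 - σ(1.16)) = 0.7613 × 0.2387 = 0.1817
∂L/∂z = ∂L/∂h · σ'(z) = 2 × 0.1817 = 0.3634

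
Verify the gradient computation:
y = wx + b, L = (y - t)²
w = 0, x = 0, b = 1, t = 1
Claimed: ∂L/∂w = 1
Incorrect

y = (0)(0) + 1 = 1
∂L/∂y = 2(y - t) = 2(1 - 1) = 0
∂y/∂w = x = 0
∂L/∂w = 0 × 0 = 0

Claimed value: 1
Incorrect: The correct gradient is 0.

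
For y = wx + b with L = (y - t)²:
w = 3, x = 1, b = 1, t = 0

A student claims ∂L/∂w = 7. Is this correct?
Incorrect

y = (3)(1) + 1 = 4
∂L/∂y = 2(y - t) = 2(4 - 0) = 8
∂y/∂w = x = 1
∂L/∂w = 8 × 1 = 8

Claimed value: 7
Incorrect: The correct gradient is 8.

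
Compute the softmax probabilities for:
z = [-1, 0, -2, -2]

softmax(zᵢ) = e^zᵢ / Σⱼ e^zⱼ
p = [0.2245, 0.6103, 0.0826, 0.0826]

exp(z) = [0.3679, 1, 0.1353, 0.1353]
Sum = 1.639
p = [0.2245, 0.6103, 0.0826, 0.0826]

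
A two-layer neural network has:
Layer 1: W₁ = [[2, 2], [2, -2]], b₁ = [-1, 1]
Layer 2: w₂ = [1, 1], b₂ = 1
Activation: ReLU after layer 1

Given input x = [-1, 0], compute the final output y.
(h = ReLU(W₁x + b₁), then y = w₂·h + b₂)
y = 1

Layer 1 pre-activation: z₁ = [-3, -1]
After ReLU: h = [0, 0]
Layer 2 output: y = 1×0 + 1×0 + 1 = 1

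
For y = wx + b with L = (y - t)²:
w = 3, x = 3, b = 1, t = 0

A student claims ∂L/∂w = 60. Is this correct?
Correct

y = (3)(3) + 1 = 10
∂L/∂y = 2(y - t) = 2(10 - 0) = 20
∂y/∂w = x = 3
∂L/∂w = 20 × 3 = 60

Claimed value: 60
Correct: The correct gradient is 60.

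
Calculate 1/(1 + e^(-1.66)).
0.8402

sigmoid(1.66) = 1/(1 + e^(-1.66)) = 1/(1 + 0.1901) = 0.8402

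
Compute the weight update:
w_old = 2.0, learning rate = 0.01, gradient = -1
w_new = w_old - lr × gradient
w_new = 2.01

w_new = w - η·∂L/∂w = 2.0 - 0.01×(-1) = 2.0 - (-0.01) = 2.01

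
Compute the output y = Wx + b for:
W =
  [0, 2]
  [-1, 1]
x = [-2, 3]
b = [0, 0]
y = [6, 5]

Wx = [0×-2 + 2×3, -1×-2 + 1×3]
   = [6, 5]
y = Wx + b = [6 + 0, 5 + 0] = [6, 5]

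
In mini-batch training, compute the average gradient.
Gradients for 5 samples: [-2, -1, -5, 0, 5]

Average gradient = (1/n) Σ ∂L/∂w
Average gradient = -0.6

Average = (1/5)(-2 + -1 + -5 + 0 + 5) = -3/5 = -0.6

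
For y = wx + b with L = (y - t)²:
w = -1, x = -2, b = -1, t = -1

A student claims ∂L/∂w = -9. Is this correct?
Incorrect

y = (-1)(-2) + -1 = 1
∂L/∂y = 2(y - t) = 2(1 - -1) = 4
∂y/∂w = x = -2
∂L/∂w = 4 × -2 = -8

Claimed value: -9
Incorrect: The correct gradient is -8.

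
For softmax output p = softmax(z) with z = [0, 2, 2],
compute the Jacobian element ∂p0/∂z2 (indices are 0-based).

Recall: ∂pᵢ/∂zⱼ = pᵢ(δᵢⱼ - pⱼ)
∂p0/∂z2 = -0.02968

p = softmax(z) = [0.06338, 0.4683, 0.4683]
p0 = 0.06338, p2 = 0.4683

∂p0/∂z2 = -p0 × p2 = -0.06338 × 0.4683 = -0.02968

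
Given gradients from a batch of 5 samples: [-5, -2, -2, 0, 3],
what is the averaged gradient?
Average gradient = -1.2

Average = (1/5)(-5 + -2 + -2 + 0 + 3) = -6/5 = -1.2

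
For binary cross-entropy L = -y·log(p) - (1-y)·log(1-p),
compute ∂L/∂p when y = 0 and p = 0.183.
∂L/∂p = 1.224

∂L/∂p = -y/p + (1-y)/(1-p) = 0 + 1/0.817 = 1.224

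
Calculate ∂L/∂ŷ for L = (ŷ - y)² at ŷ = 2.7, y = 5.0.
∂L/∂ŷ = -4.6

∂L/∂ŷ = 2(ŷ - y) = 2(2.7 - 5.0) = 2(-2.3) = -4.6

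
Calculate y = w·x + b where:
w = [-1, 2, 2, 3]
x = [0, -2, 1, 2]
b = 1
y = 5

y = (-1)(0) + (2)(-2) + (2)(1) + (3)(2) + 1 = 5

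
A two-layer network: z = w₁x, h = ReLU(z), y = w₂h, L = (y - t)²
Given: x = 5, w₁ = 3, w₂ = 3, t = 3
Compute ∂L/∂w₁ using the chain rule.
∂L/∂w₁ = 1260

Forward pass:
z = w₁x = 3×5 = 15
h = ReLU(15) = 15
y = w₂h = 3×15 = 45

Backward pass:
∂L/∂y = 2(y - t) = 2(45 - 3) = 84
∂y/∂h = w₂ = 3
∂h/∂z = 1 (ReLU derivative)
∂z/∂w₁ = x = 5

∂L/∂w₁ = 84 × 3 × 1 × 5 = 1260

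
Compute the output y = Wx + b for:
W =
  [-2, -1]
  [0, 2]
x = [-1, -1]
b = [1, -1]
y = [4, -3]

Wx = [-2×-1 + -1×-1, 0×-1 + 2×-1]
   = [3, -2]
y = Wx + b = [3 + 1, -2 + -1] = [4, -3]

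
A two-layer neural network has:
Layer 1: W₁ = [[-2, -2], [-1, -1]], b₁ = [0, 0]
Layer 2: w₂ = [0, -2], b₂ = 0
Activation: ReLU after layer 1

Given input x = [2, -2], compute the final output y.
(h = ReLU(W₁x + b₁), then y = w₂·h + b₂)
y = 0

Layer 1 pre-activation: z₁ = [0, 0]
After ReLU: h = [0, 0]
Layer 2 output: y = 0×0 + -2×0 + 0 = 0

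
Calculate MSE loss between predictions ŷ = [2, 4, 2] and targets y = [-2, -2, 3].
MSE = 17.67

MSE = (1/3)((2--2)² + (4--2)² + (2-3)²) = (1/3)(16 + 36 + 1) = 17.67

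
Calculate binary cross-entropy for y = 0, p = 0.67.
L = 1.109

L = -0·log(0.67) - 1·log(0.33) = -log(0.33) = 1.109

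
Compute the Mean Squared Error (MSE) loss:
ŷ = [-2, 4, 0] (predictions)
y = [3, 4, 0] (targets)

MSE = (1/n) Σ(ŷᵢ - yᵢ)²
MSE = 8.333

MSE = (1/3)((-2-3)² + (4-4)² + (0-0)²) = (1/3)(25 + 0 + 0) = 8.333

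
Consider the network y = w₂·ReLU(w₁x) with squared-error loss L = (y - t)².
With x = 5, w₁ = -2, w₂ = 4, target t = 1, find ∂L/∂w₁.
∂L/∂w₁ = 0

Forward pass:
z = w₁x = -2×5 = -10
h = ReLU(-10) = 0
y = w₂h = 4×0 = 0

Backward pass:
∂L/∂y = 2(y - t) = 2(0 - 1) = -2
∂y/∂h = w₂ = 4
∂h/∂z = 0 (ReLU derivative)
∂z/∂w₁ = x = 5

∂L/∂w₁ = -2 × 4 × 0 × 5 = 0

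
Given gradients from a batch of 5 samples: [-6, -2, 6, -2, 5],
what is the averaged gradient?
Average gradient = 0.2

Average = (1/5)(-6 + -2 + 6 + -2 + 5) = 1/5 = 0.2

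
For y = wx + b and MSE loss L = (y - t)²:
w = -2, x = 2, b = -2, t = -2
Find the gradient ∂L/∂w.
∂L/∂w = -16

y = wx + b = (-2)(2) + -2 = -6
∂L/∂y = 2(y - t) = 2(-6 - -2) = -8
∂y/∂w = x = 2
∂L/∂w = ∂L/∂y · ∂y/∂w = -8 × 2 = -16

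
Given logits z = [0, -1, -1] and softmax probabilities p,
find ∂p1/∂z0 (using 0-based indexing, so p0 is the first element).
∂p1/∂z0 = -0.1221

p = softmax(z) = [0.5761, 0.2119, 0.2119]
p1 = 0.2119, p0 = 0.5761

∂p1/∂z0 = -p1 × p0 = -0.2119 × 0.5761 = -0.1221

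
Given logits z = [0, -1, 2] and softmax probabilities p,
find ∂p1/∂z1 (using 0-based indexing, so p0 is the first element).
∂p1/∂z1 = 0.04025

p = softmax(z) = [0.1142, 0.04201, 0.8438]
p1 = 0.04201

∂p1/∂z1 = p1(1 - p1) = 0.04201 × (1 - 0.04201) = 0.04025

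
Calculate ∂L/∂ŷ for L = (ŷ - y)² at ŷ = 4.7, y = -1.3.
∂L/∂ŷ = 12.0

∂L/∂ŷ = 2(ŷ - y) = 2(4.7 - -1.3) = 2(6.0) = 12.0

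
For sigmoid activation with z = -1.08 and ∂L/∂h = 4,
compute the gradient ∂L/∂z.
∂L/∂z = 0.757

σ(-1.08) = 0.2535
σ'(-1.08) = σ(-1.08)(1 - σ(-1.08)) = 0.2535 × 0.7465 = 0.1892
∂L/∂z = ∂L/∂h · σ'(z) = 4 × 0.1892 = 0.757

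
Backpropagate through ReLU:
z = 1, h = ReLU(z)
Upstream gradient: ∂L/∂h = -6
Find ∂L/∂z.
∂L/∂z = -6

h = ReLU(1) = 1
Since z > 0: ∂h/∂z = 1
∂L/∂z = ∂L/∂h · ∂h/∂z = -6 × 1 = -6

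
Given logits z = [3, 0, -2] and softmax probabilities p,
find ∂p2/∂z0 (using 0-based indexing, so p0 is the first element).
∂p2/∂z0 = -0.006036

p = softmax(z) = [0.9465, 0.04712, 0.006377]
p2 = 0.006377, p0 = 0.9465

∂p2/∂z0 = -p2 × p0 = -0.006377 × 0.9465 = -0.006036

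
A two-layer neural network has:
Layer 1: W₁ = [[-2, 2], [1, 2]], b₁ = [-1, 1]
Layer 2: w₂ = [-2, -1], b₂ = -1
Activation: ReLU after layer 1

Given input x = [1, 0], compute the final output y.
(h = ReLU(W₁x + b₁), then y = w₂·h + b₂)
y = -3

Layer 1 pre-activation: z₁ = [-3, 2]
After ReLU: h = [0, 2]
Layer 2 output: y = -2×0 + -1×2 + -1 = -3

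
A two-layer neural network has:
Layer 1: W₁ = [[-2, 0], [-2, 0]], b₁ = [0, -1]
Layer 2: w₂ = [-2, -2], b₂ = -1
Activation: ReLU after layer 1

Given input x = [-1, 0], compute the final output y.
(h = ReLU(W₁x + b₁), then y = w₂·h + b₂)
y = -7

Layer 1 pre-activation: z₁ = [2, 1]
After ReLU: h = [2, 1]
Layer 2 output: y = -2×2 + -2×1 + -1 = -7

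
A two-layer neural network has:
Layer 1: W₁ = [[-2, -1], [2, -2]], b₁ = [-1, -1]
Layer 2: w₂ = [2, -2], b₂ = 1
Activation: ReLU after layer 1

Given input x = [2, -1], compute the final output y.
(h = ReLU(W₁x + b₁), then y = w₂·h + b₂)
y = -9

Layer 1 pre-activation: z₁ = [-4, 5]
After ReLU: h = [0, 5]
Layer 2 output: y = 2×0 + -2×5 + 1 = -9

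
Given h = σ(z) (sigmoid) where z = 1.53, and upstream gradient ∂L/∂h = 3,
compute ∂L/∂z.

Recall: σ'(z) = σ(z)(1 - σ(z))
∂L/∂z = 0.4389

σ(1.53) = 0.822
σ'(1.53) = σ(1.53)(1 - σ(1.53)) = 0.822 × 0.178 = 0.1463
∂L/∂z = ∂L/∂h · σ'(z) = 3 × 0.1463 = 0.4389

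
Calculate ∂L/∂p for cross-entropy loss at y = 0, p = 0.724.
∂L/∂p = 3.623

∂L/∂p = -y/p + (1-y)/(1-p) = 0 + 1/0.276 = 3.623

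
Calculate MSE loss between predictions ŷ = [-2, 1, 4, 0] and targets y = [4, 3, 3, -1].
MSE = 10.5

MSE = (1/4)((-2-4)² + (1-3)² + (4-3)² + (0--1)²) = (1/4)(36 + 4 + 1 + 1) = 10.5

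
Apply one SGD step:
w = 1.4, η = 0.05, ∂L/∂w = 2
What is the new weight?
w_new = 1.3

w_new = w - η·∂L/∂w = 1.4 - 0.05×(2) = 1.4 - (0.1) = 1.3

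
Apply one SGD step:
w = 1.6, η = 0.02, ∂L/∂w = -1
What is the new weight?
w_new = 1.62

w_new = w - η·∂L/∂w = 1.6 - 0.02×(-1) = 1.6 - (-0.02) = 1.62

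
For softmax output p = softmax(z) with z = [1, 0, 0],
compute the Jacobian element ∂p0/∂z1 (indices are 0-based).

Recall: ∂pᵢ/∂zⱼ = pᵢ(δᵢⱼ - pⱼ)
∂p0/∂z1 = -0.1221

p = softmax(z) = [0.5761, 0.2119, 0.2119]
p0 = 0.5761, p1 = 0.2119

∂p0/∂z1 = -p0 × p1 = -0.5761 × 0.2119 = -0.1221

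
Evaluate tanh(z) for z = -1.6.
-0.9217

tanh(-1.6) = (e^(-1.6) - e^(1.6))/(e^(-1.6) + e^(1.6)) = -0.9217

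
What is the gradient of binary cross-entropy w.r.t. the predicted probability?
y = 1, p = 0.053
∂L/∂p = -18.87

∂L/∂p = -y/p + (1-y)/(1-p) = -1/0.053 + 0 = -18.87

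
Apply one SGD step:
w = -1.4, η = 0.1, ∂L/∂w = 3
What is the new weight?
w_new = -1.7

w_new = w - η·∂L/∂w = -1.4 - 0.1×(3) = -1.4 - (0.3) = -1.7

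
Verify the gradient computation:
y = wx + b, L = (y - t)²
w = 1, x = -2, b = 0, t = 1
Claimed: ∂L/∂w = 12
Correct

y = (1)(-2) + 0 = -2
∂L/∂y = 2(y - t) = 2(-2 - 1) = -6
∂y/∂w = x = -2
∂L/∂w = -6 × -2 = 12

Claimed value: 12
Correct: The correct gradient is 12.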